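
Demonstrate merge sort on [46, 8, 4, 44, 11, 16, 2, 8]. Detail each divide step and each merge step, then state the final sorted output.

Merge sort trace:

Split: [46, 8, 4, 44, 11, 16, 2, 8] -> [46, 8, 4, 44] and [11, 16, 2, 8]
  Split: [46, 8, 4, 44] -> [46, 8] and [4, 44]
    Split: [46, 8] -> [46] and [8]
    Merge: [46] + [8] -> [8, 46]
    Split: [4, 44] -> [4] and [44]
    Merge: [4] + [44] -> [4, 44]
  Merge: [8, 46] + [4, 44] -> [4, 8, 44, 46]
  Split: [11, 16, 2, 8] -> [11, 16] and [2, 8]
    Split: [11, 16] -> [11] and [16]
    Merge: [11] + [16] -> [11, 16]
    Split: [2, 8] -> [2] and [8]
    Merge: [2] + [8] -> [2, 8]
  Merge: [11, 16] + [2, 8] -> [2, 8, 11, 16]
Merge: [4, 8, 44, 46] + [2, 8, 11, 16] -> [2, 4, 8, 8, 11, 16, 44, 46]

Final sorted array: [2, 4, 8, 8, 11, 16, 44, 46]

The merge sort proceeds by recursively splitting the array and merging sorted halves.
After all merges, the sorted array is [2, 4, 8, 8, 11, 16, 44, 46].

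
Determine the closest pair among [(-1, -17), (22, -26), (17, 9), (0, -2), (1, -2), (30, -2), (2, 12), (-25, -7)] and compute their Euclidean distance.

Computing all pairwise distances among 8 points:

d((-1, -17), (22, -26)) = 24.6982
d((-1, -17), (17, 9)) = 31.6228
d((-1, -17), (0, -2)) = 15.0333
d((-1, -17), (1, -2)) = 15.1327
d((-1, -17), (30, -2)) = 34.4384
d((-1, -17), (2, 12)) = 29.1548
d((-1, -17), (-25, -7)) = 26.0
d((22, -26), (17, 9)) = 35.3553
d((22, -26), (0, -2)) = 32.5576
d((22, -26), (1, -2)) = 31.8904
d((22, -26), (30, -2)) = 25.2982
d((22, -26), (2, 12)) = 42.9418
d((22, -26), (-25, -7)) = 50.6952
d((17, 9), (0, -2)) = 20.2485
d((17, 9), (1, -2)) = 19.4165
d((17, 9), (30, -2)) = 17.0294
d((17, 9), (2, 12)) = 15.2971
d((17, 9), (-25, -7)) = 44.9444
d((0, -2), (1, -2)) = 1.0 <-- minimum
d((0, -2), (30, -2)) = 30.0
d((0, -2), (2, 12)) = 14.1421
d((0, -2), (-25, -7)) = 25.4951
d((1, -2), (30, -2)) = 29.0
d((1, -2), (2, 12)) = 14.0357
d((1, -2), (-25, -7)) = 26.4764
d((30, -2), (2, 12)) = 31.305
d((30, -2), (-25, -7)) = 55.2268
d((2, 12), (-25, -7)) = 33.0151

Closest pair: (0, -2) and (1, -2) with distance 1.0

The closest pair is (0, -2) and (1, -2) with Euclidean distance 1.0. For 8 points, brute-force pairwise comparison is shown above. For large n, the divide-and-conquer algorithm (sort by x, recurse on halves, check the dividing strip) achieves O(n log n).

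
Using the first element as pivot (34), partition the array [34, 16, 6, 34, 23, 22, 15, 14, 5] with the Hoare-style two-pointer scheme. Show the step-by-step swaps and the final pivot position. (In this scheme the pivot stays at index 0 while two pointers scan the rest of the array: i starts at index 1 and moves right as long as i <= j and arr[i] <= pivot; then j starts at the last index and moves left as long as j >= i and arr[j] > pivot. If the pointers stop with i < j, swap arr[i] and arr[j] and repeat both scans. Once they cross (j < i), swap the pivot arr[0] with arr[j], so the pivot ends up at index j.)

Hoare-style two-pointer partition with pivot = 34:

Initial array: [34, 16, 6, 34, 23, 22, 15, 14, 5]

Pointers start at i = 1, j = 8.
i ends at 9, j ends at 8: the pointers have crossed (j < i), so scanning stops.

Swap pivot arr[0] with arr[8] to place pivot at position 8: [5, 16, 6, 34, 23, 22, 15, 14, 34]
Pivot position: 8

After partitioning with pivot 34, the array becomes [5, 16, 6, 34, 23, 22, 15, 14, 34]. The pivot is placed at index 8. All elements to the left of the pivot are <= 34, and all elements to the right are > 34.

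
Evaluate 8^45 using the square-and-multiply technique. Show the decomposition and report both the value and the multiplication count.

Computing 8^45 by squaring (build up from 8^1; each line after the first costs one multiplication):

8^1 = 8
8^2 = (8^1)^2 = 8^2 = 64
8^4 = (8^2)^2 = 64^2 = 4096
8^5 = 8 * 8^4 = 8 * 4096 = 32768
8^10 = (8^5)^2 = 32768^2 = 1073741824
8^11 = 8 * 8^10 = 8 * 1073741824 = 8589934592
8^22 = (8^11)^2 = 8589934592^2 = 73786976294838206464
8^44 = (8^22)^2 = 73786976294838206464^2 = 5444517870735015415413993718908291383296
8^45 = 8 * 8^44 = 8 * 5444517870735015415413993718908291383296 = 43556142965880123323311949751266331066368

Result: 43556142965880123323311949751266331066368
Multiplications needed: 8 (8 lines after 8^1)

8^45 = 43556142965880123323311949751266331066368. Using exponentiation by squaring, this requires 8 multiplications. The key idea: if the exponent is even, square the half-power; if odd, multiply by the base once.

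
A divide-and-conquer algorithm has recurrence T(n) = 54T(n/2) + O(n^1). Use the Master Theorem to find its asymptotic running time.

Master Theorem for T(n) = 54T(n/2) + O(n^1):

a = 54, b = 2, c = 1
log_b(a) = log_2(54) = 5.7549

Case 1: c = 1 < log_2(54) = 5.7549
T(n) = O(n^(log_2 54))

For T(n) = 54T(n/2) + O(n^1): log_2(54) = 5.7549. This is Case 1 of the Master Theorem (c < log_b(a), work dominated by leaves), giving O(n^(log_2 54)).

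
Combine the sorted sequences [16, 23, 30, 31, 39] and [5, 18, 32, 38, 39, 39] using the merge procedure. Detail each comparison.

Merging process:

Compare 16 vs 5: take 5 from right. Merged: [5]
Compare 16 vs 18: take 16 from left. Merged: [5, 16]
Compare 23 vs 18: take 18 from right. Merged: [5, 16, 18]
Compare 23 vs 32: take 23 from left. Merged: [5, 16, 18, 23]
Compare 30 vs 32: take 30 from left. Merged: [5, 16, 18, 23, 30]
Compare 31 vs 32: take 31 from left. Merged: [5, 16, 18, 23, 30, 31]
Compare 39 vs 32: take 32 from right. Merged: [5, 16, 18, 23, 30, 31, 32]
Compare 39 vs 38: take 38 from right. Merged: [5, 16, 18, 23, 30, 31, 32, 38]
Compare 39 vs 39: take 39 from left. Merged: [5, 16, 18, 23, 30, 31, 32, 38, 39]
Append remaining from right: [39, 39]. Merged: [5, 16, 18, 23, 30, 31, 32, 38, 39, 39, 39]

Final merged array: [5, 16, 18, 23, 30, 31, 32, 38, 39, 39, 39]
Total comparisons: 9

The merged array is [5, 16, 18, 23, 30, 31, 32, 38, 39, 39, 39], requiring 9 comparisons. The merge step runs in O(n) time where n is the total number of elements.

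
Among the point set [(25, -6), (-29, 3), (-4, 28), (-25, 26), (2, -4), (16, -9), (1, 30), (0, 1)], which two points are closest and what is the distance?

Computing all pairwise distances among 8 points:

d((25, -6), (-29, 3)) = 54.7449
d((25, -6), (-4, 28)) = 44.6878
d((25, -6), (-25, 26)) = 59.3633
d((25, -6), (2, -4)) = 23.0868
d((25, -6), (16, -9)) = 9.4868
d((25, -6), (1, 30)) = 43.2666
d((25, -6), (0, 1)) = 25.9615
d((-29, 3), (-4, 28)) = 35.3553
d((-29, 3), (-25, 26)) = 23.3452
d((-29, 3), (2, -4)) = 31.7805
d((-29, 3), (16, -9)) = 46.5725
d((-29, 3), (1, 30)) = 40.3609
d((-29, 3), (0, 1)) = 29.0689
d((-4, 28), (-25, 26)) = 21.095
d((-4, 28), (2, -4)) = 32.5576
d((-4, 28), (16, -9)) = 42.0595
d((-4, 28), (1, 30)) = 5.3852 <-- minimum
d((-4, 28), (0, 1)) = 27.2947
d((-25, 26), (2, -4)) = 40.3609
d((-25, 26), (16, -9)) = 53.9073
d((-25, 26), (1, 30)) = 26.3059
d((-25, 26), (0, 1)) = 35.3553
d((2, -4), (16, -9)) = 14.8661
d((2, -4), (1, 30)) = 34.0147
d((2, -4), (0, 1)) = 5.3852 <-- minimum
d((16, -9), (1, 30)) = 41.7852
d((16, -9), (0, 1)) = 18.868
d((1, 30), (0, 1)) = 29.0172

Minimum distance: 5.3852 (tie among 2 pairs: (-4, 28) and (1, 30); (2, -4) and (0, 1))

The minimum Euclidean distance is 5.3852. There is a tie: 2 pairs achieve this minimum — (-4, 28) and (1, 30); (2, -4) and (0, 1). Any of these is a valid closest pair. For 8 points, brute-force pairwise comparison is shown above. For large n, the divide-and-conquer algorithm (sort by x, recurse on halves, check the dividing strip) achieves O(n log n).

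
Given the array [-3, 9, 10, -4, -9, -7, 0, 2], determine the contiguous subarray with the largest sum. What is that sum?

Using Kadane's algorithm on [-3, 9, 10, -4, -9, -7, 0, 2]:

Scanning through the array:
Position 1 (value 9): max_ending_here = 9, max_so_far = 9
Position 2 (value 10): max_ending_here = 19, max_so_far = 19
Position 3 (value -4): max_ending_here = 15, max_so_far = 19
Position 4 (value -9): max_ending_here = 6, max_so_far = 19
Position 5 (value -7): max_ending_here = -1, max_so_far = 19
Position 6 (value 0): max_ending_here = 0, max_so_far = 19
Position 7 (value 2): max_ending_here = 2, max_so_far = 19

Maximum subarray: [9, 10]
Maximum sum: 19

The maximum subarray is [9, 10] with sum 19. This subarray runs from index 1 to index 2.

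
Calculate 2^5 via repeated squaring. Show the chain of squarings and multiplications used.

Computing 2^5 by squaring (build up from 2^1; each line after the first costs one multiplication):

2^1 = 2
2^2 = (2^1)^2 = 2^2 = 4
2^4 = (2^2)^2 = 4^2 = 16
2^5 = 2 * 2^4 = 2 * 16 = 32

Result: 32
Multiplications needed: 3 (3 lines after 2^1)

2^5 = 32. Using exponentiation by squaring, this requires 3 multiplications. The key idea: if the exponent is even, square the half-power; if odd, multiply by the base once.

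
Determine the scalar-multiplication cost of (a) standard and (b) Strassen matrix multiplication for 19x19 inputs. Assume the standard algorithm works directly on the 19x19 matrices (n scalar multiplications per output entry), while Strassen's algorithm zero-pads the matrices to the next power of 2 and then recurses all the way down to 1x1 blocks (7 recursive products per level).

Matrix multiplication for 19x19 matrices:

Strassen's algorithm requires power-of-2 dimensions. Pad 19x19 to 32x32 (next power of 2).

Standard algorithm: 19^3 = 6859 multiplications
Strassen's algorithm: 7^(log2(32)) = 7^5 = 16807 multiplications
Difference: 6859 - 16807 = -9948 (Strassen uses MORE here due to padding overhead — for small or just-over-power-of-2 n, padding can outweigh the per-level savings)

Standard: 6859 multiplications (19^3). Strassen: 16807 multiplications (7^5, after padding to 32x32). Strassen reduces 8 recursive multiplications to 7 at each level.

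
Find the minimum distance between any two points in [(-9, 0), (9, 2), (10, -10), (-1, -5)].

Computing all pairwise distances among 4 points:

d((-9, 0), (9, 2)) = 18.1108
d((-9, 0), (10, -10)) = 21.4709
d((-9, 0), (-1, -5)) = 9.434 <-- minimum
d((9, 2), (10, -10)) = 12.0416
d((9, 2), (-1, -5)) = 12.2066
d((10, -10), (-1, -5)) = 12.083

Closest pair: (-9, 0) and (-1, -5) with distance 9.434

The closest pair is (-9, 0) and (-1, -5) with Euclidean distance 9.434. For 4 points, brute-force pairwise comparison is shown above. For large n, the divide-and-conquer algorithm (sort by x, recurse on halves, check the dividing strip) achieves O(n log n).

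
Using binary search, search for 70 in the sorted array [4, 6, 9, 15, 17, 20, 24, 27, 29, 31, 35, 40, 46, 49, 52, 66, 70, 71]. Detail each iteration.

Binary search for 70 in [4, 6, 9, 15, 17, 20, 24, 27, 29, 31, 35, 40, 46, 49, 52, 66, 70, 71]:

lo=0, hi=17, mid=8, arr[mid]=29 -> 29 < 70, search right half
lo=9, hi=17, mid=13, arr[mid]=49 -> 49 < 70, search right half
lo=14, hi=17, mid=15, arr[mid]=66 -> 66 < 70, search right half
lo=16, hi=17, mid=16, arr[mid]=70 -> Found target at index 16!

Binary search finds 70 at index 16 after 4 comparisons. The search repeatedly halves the search space by comparing with the middle element.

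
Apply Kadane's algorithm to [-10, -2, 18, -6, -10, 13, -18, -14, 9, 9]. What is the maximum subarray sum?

Using Kadane's algorithm on [-10, -2, 18, -6, -10, 13, -18, -14, 9, 9]:

Scanning through the array:
Position 1 (value -2): max_ending_here = -2, max_so_far = -2
Position 2 (value 18): max_ending_here = 18, max_so_far = 18
Position 3 (value -6): max_ending_here = 12, max_so_far = 18
Position 4 (value -10): max_ending_here = 2, max_so_far = 18
Position 5 (value 13): max_ending_here = 15, max_so_far = 18
Position 6 (value -18): max_ending_here = -3, max_so_far = 18
Position 7 (value -14): max_ending_here = -14, max_so_far = 18
Position 8 (value 9): max_ending_here = 9, max_so_far = 18
Position 9 (value 9): max_ending_here = 18, max_so_far = 18

Maximum subarray: [18]
Maximum sum: 18

The maximum subarray is [18] with sum 18. This subarray runs from index 2 to index 2.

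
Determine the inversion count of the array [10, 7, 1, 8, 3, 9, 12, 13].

Finding inversions in [10, 7, 1, 8, 3, 9, 12, 13]:

(0, 1): arr[0]=10 > arr[1]=7
(0, 2): arr[0]=10 > arr[2]=1
(0, 3): arr[0]=10 > arr[3]=8
(0, 4): arr[0]=10 > arr[4]=3
(0, 5): arr[0]=10 > arr[5]=9
(1, 2): arr[1]=7 > arr[2]=1
(1, 4): arr[1]=7 > arr[4]=3
(3, 4): arr[3]=8 > arr[4]=3

Total inversions: 8

The array has 8 inversion(s): (0,1), (0,2), (0,3), (0,4), (0,5), (1,2), (1,4), (3,4). Each pair (i,j) satisfies i < j and arr[i] > arr[j].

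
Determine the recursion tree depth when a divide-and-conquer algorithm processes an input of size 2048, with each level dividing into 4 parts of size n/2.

For divide and conquer with division factor 2:

Problem sizes at each level:
Level 0: 2048
Level 1: 1024
Level 2: 512
Level 3: 256
Level 4: 128
Level 5: 64
Level 6: 32
Level 7: 16
Level 8: 8
Level 9: 4
Level 10: 2
Level 11: 1

The root is level 0 and the size-1 base case is level 11 (the tree spans levels 0 through 11, i.e. 12 levels counting the root), so the depth is the number of divisions: log_2(2048) = 11

The recursion tree depth is log_2(2048) = 11. At each level, the problem size is divided by 2, so it takes 11 divisions to reduce to a base case of size 1. The algorithm makes 4 recursive calls at each level.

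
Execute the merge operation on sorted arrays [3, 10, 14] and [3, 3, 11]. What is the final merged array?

Merging process:

Compare 3 vs 3: take 3 from left. Merged: [3]
Compare 10 vs 3: take 3 from right. Merged: [3, 3]
Compare 10 vs 3: take 3 from right. Merged: [3, 3, 3]
Compare 10 vs 11: take 10 from left. Merged: [3, 3, 3, 10]
Compare 14 vs 11: take 11 from right. Merged: [3, 3, 3, 10, 11]
Append remaining from left: [14]. Merged: [3, 3, 3, 10, 11, 14]

Final merged array: [3, 3, 3, 10, 11, 14]
Total comparisons: 5

The merged array is [3, 3, 3, 10, 11, 14], requiring 5 comparisons. The merge step runs in O(n) time where n is the total number of elements.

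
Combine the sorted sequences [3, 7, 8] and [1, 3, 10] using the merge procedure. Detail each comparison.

Merging process:

Compare 3 vs 1: take 1 from right. Merged: [1]
Compare 3 vs 3: take 3 from left. Merged: [1, 3]
Compare 7 vs 3: take 3 from right. Merged: [1, 3, 3]
Compare 7 vs 10: take 7 from left. Merged: [1, 3, 3, 7]
Compare 8 vs 10: take 8 from left. Merged: [1, 3, 3, 7, 8]
Append remaining from right: [10]. Merged: [1, 3, 3, 7, 8, 10]

Final merged array: [1, 3, 3, 7, 8, 10]
Total comparisons: 5

The merged array is [1, 3, 3, 7, 8, 10], requiring 5 comparisons. The merge step runs in O(n) time where n is the total number of elements.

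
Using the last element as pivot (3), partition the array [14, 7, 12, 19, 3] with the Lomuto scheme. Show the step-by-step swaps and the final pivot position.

Lomuto partition with pivot = 3:

Initial array: [14, 7, 12, 19, 3]

arr[0]=14 > 3: no swap
arr[1]=7 > 3: no swap
arr[2]=12 > 3: no swap
arr[3]=19 > 3: no swap

Place pivot at position 0: [3, 7, 12, 19, 14]
Pivot position: 0

After partitioning with pivot 3, the array becomes [3, 7, 12, 19, 14]. The pivot is placed at index 0. All elements to the left of the pivot are <= 3, and all elements to the right are > 3.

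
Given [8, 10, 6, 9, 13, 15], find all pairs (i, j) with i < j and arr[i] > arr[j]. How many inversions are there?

Finding inversions in [8, 10, 6, 9, 13, 15]:

(0, 2): arr[0]=8 > arr[2]=6
(1, 2): arr[1]=10 > arr[2]=6
(1, 3): arr[1]=10 > arr[3]=9

Total inversions: 3

The array has 3 inversion(s): (0,2), (1,2), (1,3). Each pair (i,j) satisfies i < j and arr[i] > arr[j].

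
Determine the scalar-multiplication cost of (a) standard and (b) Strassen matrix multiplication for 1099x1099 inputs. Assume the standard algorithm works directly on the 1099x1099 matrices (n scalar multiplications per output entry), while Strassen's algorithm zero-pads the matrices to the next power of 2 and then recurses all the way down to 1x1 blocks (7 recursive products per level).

Matrix multiplication for 1099x1099 matrices:

Strassen's algorithm requires power-of-2 dimensions. Pad 1099x1099 to 2048x2048 (next power of 2).

Standard algorithm: 1099^3 = 1327373299 multiplications
Strassen's algorithm: 7^(log2(2048)) = 7^11 = 1977326743 multiplications
Difference: 1327373299 - 1977326743 = -649953444 (Strassen uses MORE here due to padding overhead — for small or just-over-power-of-2 n, padding can outweigh the per-level savings)

Standard: 1327373299 multiplications (1099^3). Strassen: 1977326743 multiplications (7^11, after padding to 2048x2048). Strassen reduces 8 recursive multiplications to 7 at each level.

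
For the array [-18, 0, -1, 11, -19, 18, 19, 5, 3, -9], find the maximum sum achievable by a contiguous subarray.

Using Kadane's algorithm on [-18, 0, -1, 11, -19, 18, 19, 5, 3, -9]:

Scanning through the array:
Position 1 (value 0): max_ending_here = 0, max_so_far = 0
Position 2 (value -1): max_ending_here = -1, max_so_far = 0
Position 3 (value 11): max_ending_here = 11, max_so_far = 11
Position 4 (value -19): max_ending_here = -8, max_so_far = 11
Position 5 (value 18): max_ending_here = 18, max_so_far = 18
Position 6 (value 19): max_ending_here = 37, max_so_far = 37
Position 7 (value 5): max_ending_here = 42, max_so_far = 42
Position 8 (value 3): max_ending_here = 45, max_so_far = 45
Position 9 (value -9): max_ending_here = 36, max_so_far = 45

Maximum subarray: [18, 19, 5, 3]
Maximum sum: 45

The maximum subarray is [18, 19, 5, 3] with sum 45. This subarray runs from index 5 to index 8.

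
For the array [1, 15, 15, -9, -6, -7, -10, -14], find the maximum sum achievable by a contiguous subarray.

Using Kadane's algorithm on [1, 15, 15, -9, -6, -7, -10, -14]:

Scanning through the array:
Position 1 (value 15): max_ending_here = 16, max_so_far = 16
Position 2 (value 15): max_ending_here = 31, max_so_far = 31
Position 3 (value -9): max_ending_here = 22, max_so_far = 31
Position 4 (value -6): max_ending_here = 16, max_so_far = 31
Position 5 (value -7): max_ending_here = 9, max_so_far = 31
Position 6 (value -10): max_ending_here = -1, max_so_far = 31
Position 7 (value -14): max_ending_here = -14, max_so_far = 31

Maximum subarray: [1, 15, 15]
Maximum sum: 31

The maximum subarray is [1, 15, 15] with sum 31. This subarray runs from index 0 to index 2.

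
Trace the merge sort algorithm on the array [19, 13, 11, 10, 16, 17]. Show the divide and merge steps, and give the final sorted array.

Merge sort trace:

Split: [19, 13, 11, 10, 16, 17] -> [19, 13, 11] and [10, 16, 17]
  Split: [19, 13, 11] -> [19] and [13, 11]
    Split: [13, 11] -> [13] and [11]
    Merge: [13] + [11] -> [11, 13]
  Merge: [19] + [11, 13] -> [11, 13, 19]
  Split: [10, 16, 17] -> [10] and [16, 17]
    Split: [16, 17] -> [16] and [17]
    Merge: [16] + [17] -> [16, 17]
  Merge: [10] + [16, 17] -> [10, 16, 17]
Merge: [11, 13, 19] + [10, 16, 17] -> [10, 11, 13, 16, 17, 19]

Final sorted array: [10, 11, 13, 16, 17, 19]

The merge sort proceeds by recursively splitting the array and merging sorted halves.
After all merges, the sorted array is [10, 11, 13, 16, 17, 19].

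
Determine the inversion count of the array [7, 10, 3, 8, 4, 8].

Finding inversions in [7, 10, 3, 8, 4, 8]:

(0, 2): arr[0]=7 > arr[2]=3
(0, 4): arr[0]=7 > arr[4]=4
(1, 2): arr[1]=10 > arr[2]=3
(1, 3): arr[1]=10 > arr[3]=8
(1, 4): arr[1]=10 > arr[4]=4
(1, 5): arr[1]=10 > arr[5]=8
(3, 4): arr[3]=8 > arr[4]=4

Total inversions: 7

The array has 7 inversion(s): (0,2), (0,4), (1,2), (1,3), (1,4), (1,5), (3,4). Each pair (i,j) satisfies i < j and arr[i] > arr[j].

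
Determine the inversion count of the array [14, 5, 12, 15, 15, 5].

Finding inversions in [14, 5, 12, 15, 15, 5]:

(0, 1): arr[0]=14 > arr[1]=5
(0, 2): arr[0]=14 > arr[2]=12
(0, 5): arr[0]=14 > arr[5]=5
(2, 5): arr[2]=12 > arr[5]=5
(3, 5): arr[3]=15 > arr[5]=5
(4, 5): arr[4]=15 > arr[5]=5

Total inversions: 6

The array has 6 inversion(s): (0,1), (0,2), (0,5), (2,5), (3,5), (4,5). Each pair (i,j) satisfies i < j and arr[i] > arr[j].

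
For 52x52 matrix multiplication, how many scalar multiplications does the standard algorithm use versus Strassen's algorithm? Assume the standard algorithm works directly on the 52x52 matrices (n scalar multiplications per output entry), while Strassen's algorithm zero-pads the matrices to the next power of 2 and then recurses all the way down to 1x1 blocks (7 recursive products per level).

Matrix multiplication for 52x52 matrices:

Strassen's algorithm requires power-of-2 dimensions. Pad 52x52 to 64x64 (next power of 2).

Standard algorithm: 52^3 = 140608 multiplications
Strassen's algorithm: 7^(log2(64)) = 7^6 = 117649 multiplications
Savings: 140608 - 117649 = 22959 multiplications

Standard: 140608 multiplications (52^3). Strassen: 117649 multiplications (7^6, after padding to 64x64). Strassen reduces 8 recursive multiplications to 7 at each level.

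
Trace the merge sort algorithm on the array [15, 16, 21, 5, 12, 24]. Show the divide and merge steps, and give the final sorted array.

Merge sort trace:

Split: [15, 16, 21, 5, 12, 24] -> [15, 16, 21] and [5, 12, 24]
  Split: [15, 16, 21] -> [15] and [16, 21]
    Split: [16, 21] -> [16] and [21]
    Merge: [16] + [21] -> [16, 21]
  Merge: [15] + [16, 21] -> [15, 16, 21]
  Split: [5, 12, 24] -> [5] and [12, 24]
    Split: [12, 24] -> [12] and [24]
    Merge: [12] + [24] -> [12, 24]
  Merge: [5] + [12, 24] -> [5, 12, 24]
Merge: [15, 16, 21] + [5, 12, 24] -> [5, 12, 15, 16, 21, 24]

Final sorted array: [5, 12, 15, 16, 21, 24]

The merge sort proceeds by recursively splitting the array and merging sorted halves.
After all merges, the sorted array is [5, 12, 15, 16, 21, 24].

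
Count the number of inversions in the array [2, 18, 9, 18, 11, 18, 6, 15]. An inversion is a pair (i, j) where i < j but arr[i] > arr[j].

Finding inversions in [2, 18, 9, 18, 11, 18, 6, 15]:

(1, 2): arr[1]=18 > arr[2]=9
(1, 4): arr[1]=18 > arr[4]=11
(1, 6): arr[1]=18 > arr[6]=6
(1, 7): arr[1]=18 > arr[7]=15
(2, 6): arr[2]=9 > arr[6]=6
(3, 4): arr[3]=18 > arr[4]=11
(3, 6): arr[3]=18 > arr[6]=6
(3, 7): arr[3]=18 > arr[7]=15
(4, 6): arr[4]=11 > arr[6]=6
(5, 6): arr[5]=18 > arr[6]=6
(5, 7): arr[5]=18 > arr[7]=15

Total inversions: 11

The array has 11 inversion(s): (1,2), (1,4), (1,6), (1,7), (2,6), (3,4), (3,6), (3,7), (4,6), (5,6), (5,7). Each pair (i,j) satisfies i < j and arr[i] > arr[j].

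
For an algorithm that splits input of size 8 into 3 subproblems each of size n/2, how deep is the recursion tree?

For divide and conquer with division factor 2:

Problem sizes at each level:
Level 0: 8
Level 1: 4
Level 2: 2
Level 3: 1

The root is level 0 and the size-1 base case is level 3 (the tree spans levels 0 through 3, i.e. 4 levels counting the root), so the depth is the number of divisions: log_2(8) = 3

The recursion tree depth is log_2(8) = 3. At each level, the problem size is divided by 2, so it takes 3 divisions to reduce to a base case of size 1. The algorithm makes 3 recursive calls at each level.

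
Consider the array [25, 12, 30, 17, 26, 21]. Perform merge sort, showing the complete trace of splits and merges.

Merge sort trace:

Split: [25, 12, 30, 17, 26, 21] -> [25, 12, 30] and [17, 26, 21]
  Split: [25, 12, 30] -> [25] and [12, 30]
    Split: [12, 30] -> [12] and [30]
    Merge: [12] + [30] -> [12, 30]
  Merge: [25] + [12, 30] -> [12, 25, 30]
  Split: [17, 26, 21] -> [17] and [26, 21]
    Split: [26, 21] -> [26] and [21]
    Merge: [26] + [21] -> [21, 26]
  Merge: [17] + [21, 26] -> [17, 21, 26]
Merge: [12, 25, 30] + [17, 21, 26] -> [12, 17, 21, 25, 26, 30]

Final sorted array: [12, 17, 21, 25, 26, 30]

The merge sort proceeds by recursively splitting the array and merging sorted halves.
After all merges, the sorted array is [12, 17, 21, 25, 26, 30].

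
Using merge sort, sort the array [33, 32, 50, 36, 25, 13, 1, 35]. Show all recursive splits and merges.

Merge sort trace:

Split: [33, 32, 50, 36, 25, 13, 1, 35] -> [33, 32, 50, 36] and [25, 13, 1, 35]
  Split: [33, 32, 50, 36] -> [33, 32] and [50, 36]
    Split: [33, 32] -> [33] and [32]
    Merge: [33] + [32] -> [32, 33]
    Split: [50, 36] -> [50] and [36]
    Merge: [50] + [36] -> [36, 50]
  Merge: [32, 33] + [36, 50] -> [32, 33, 36, 50]
  Split: [25, 13, 1, 35] -> [25, 13] and [1, 35]
    Split: [25, 13] -> [25] and [13]
    Merge: [25] + [13] -> [13, 25]
    Split: [1, 35] -> [1] and [35]
    Merge: [1] + [35] -> [1, 35]
  Merge: [13, 25] + [1, 35] -> [1, 13, 25, 35]
Merge: [32, 33, 36, 50] + [1, 13, 25, 35] -> [1, 13, 25, 32, 33, 35, 36, 50]

Final sorted array: [1, 13, 25, 32, 33, 35, 36, 50]

The merge sort proceeds by recursively splitting the array and merging sorted halves.
After all merges, the sorted array is [1, 13, 25, 32, 33, 35, 36, 50].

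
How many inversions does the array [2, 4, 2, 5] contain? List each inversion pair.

Finding inversions in [2, 4, 2, 5]:

(1, 2): arr[1]=4 > arr[2]=2

Total inversions: 1

The array has 1 inversion(s): (1,2). Each pair (i,j) satisfies i < j and arr[i] > arr[j].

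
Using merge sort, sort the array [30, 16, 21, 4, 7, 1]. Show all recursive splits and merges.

Merge sort trace:

Split: [30, 16, 21, 4, 7, 1] -> [30, 16, 21] and [4, 7, 1]
  Split: [30, 16, 21] -> [30] and [16, 21]
    Split: [16, 21] -> [16] and [21]
    Merge: [16] + [21] -> [16, 21]
  Merge: [30] + [16, 21] -> [16, 21, 30]
  Split: [4, 7, 1] -> [4] and [7, 1]
    Split: [7, 1] -> [7] and [1]
    Merge: [7] + [1] -> [1, 7]
  Merge: [4] + [1, 7] -> [1, 4, 7]
Merge: [16, 21, 30] + [1, 4, 7] -> [1, 4, 7, 16, 21, 30]

Final sorted array: [1, 4, 7, 16, 21, 30]

The merge sort proceeds by recursively splitting the array and merging sorted halves.
After all merges, the sorted array is [1, 4, 7, 16, 21, 30].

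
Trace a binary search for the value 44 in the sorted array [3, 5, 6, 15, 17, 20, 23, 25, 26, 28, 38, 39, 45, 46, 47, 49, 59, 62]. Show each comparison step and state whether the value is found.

Binary search for 44 in [3, 5, 6, 15, 17, 20, 23, 25, 26, 28, 38, 39, 45, 46, 47, 49, 59, 62]:

lo=0, hi=17, mid=8, arr[mid]=26 -> 26 < 44, search right half
lo=9, hi=17, mid=13, arr[mid]=46 -> 46 > 44, search left half
lo=9, hi=12, mid=10, arr[mid]=38 -> 38 < 44, search right half
lo=11, hi=12, mid=11, arr[mid]=39 -> 39 < 44, search right half
lo=12, hi=12, mid=12, arr[mid]=45 -> 45 > 44, search left half
lo=12 > hi=11, target 44 not found

Binary search determines that 44 is not in the array after 5 comparisons. The search space was exhausted without finding the target.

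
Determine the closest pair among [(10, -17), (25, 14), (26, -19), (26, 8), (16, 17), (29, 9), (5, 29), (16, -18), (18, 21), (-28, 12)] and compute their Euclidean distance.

Computing all pairwise distances among 10 points:

d((10, -17), (25, 14)) = 34.4384
d((10, -17), (26, -19)) = 16.1245
d((10, -17), (26, 8)) = 29.6816
d((10, -17), (16, 17)) = 34.5254
d((10, -17), (29, 9)) = 32.2025
d((10, -17), (5, 29)) = 46.2709
d((10, -17), (16, -18)) = 6.0828
d((10, -17), (18, 21)) = 38.833
d((10, -17), (-28, 12)) = 47.8017
d((25, 14), (26, -19)) = 33.0151
d((25, 14), (26, 8)) = 6.0828
d((25, 14), (16, 17)) = 9.4868
d((25, 14), (29, 9)) = 6.4031
d((25, 14), (5, 29)) = 25.0
d((25, 14), (16, -18)) = 33.2415
d((25, 14), (18, 21)) = 9.8995
d((25, 14), (-28, 12)) = 53.0377
d((26, -19), (26, 8)) = 27.0
d((26, -19), (16, 17)) = 37.3631
d((26, -19), (29, 9)) = 28.1603
d((26, -19), (5, 29)) = 52.3927
d((26, -19), (16, -18)) = 10.0499
d((26, -19), (18, 21)) = 40.7922
d((26, -19), (-28, 12)) = 62.2656
d((26, 8), (16, 17)) = 13.4536
d((26, 8), (29, 9)) = 3.1623 <-- minimum
d((26, 8), (5, 29)) = 29.6985
d((26, 8), (16, -18)) = 27.8568
d((26, 8), (18, 21)) = 15.2643
d((26, 8), (-28, 12)) = 54.1479
d((16, 17), (29, 9)) = 15.2643
d((16, 17), (5, 29)) = 16.2788
d((16, 17), (16, -18)) = 35.0
d((16, 17), (18, 21)) = 4.4721
d((16, 17), (-28, 12)) = 44.2832
d((29, 9), (5, 29)) = 31.241
d((29, 9), (16, -18)) = 29.9666
d((29, 9), (18, 21)) = 16.2788
d((29, 9), (-28, 12)) = 57.0789
d((5, 29), (16, -18)) = 48.2701
d((5, 29), (18, 21)) = 15.2643
d((5, 29), (-28, 12)) = 37.1214
d((16, -18), (18, 21)) = 39.0512
d((16, -18), (-28, 12)) = 53.2541
d((18, 21), (-28, 12)) = 46.8722

Closest pair: (26, 8) and (29, 9) with distance 3.1623

The closest pair is (26, 8) and (29, 9) with Euclidean distance 3.1623. For 10 points, brute-force pairwise comparison is shown above. For large n, the divide-and-conquer algorithm (sort by x, recurse on halves, check the dividing strip) achieves O(n log n).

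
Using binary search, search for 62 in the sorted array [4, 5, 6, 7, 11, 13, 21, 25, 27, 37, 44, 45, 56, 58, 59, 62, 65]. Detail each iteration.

Binary search for 62 in [4, 5, 6, 7, 11, 13, 21, 25, 27, 37, 44, 45, 56, 58, 59, 62, 65]:

lo=0, hi=16, mid=8, arr[mid]=27 -> 27 < 62, search right half
lo=9, hi=16, mid=12, arr[mid]=56 -> 56 < 62, search right half
lo=13, hi=16, mid=14, arr[mid]=59 -> 59 < 62, search right half
lo=15, hi=16, mid=15, arr[mid]=62 -> Found target at index 15!

Binary search finds 62 at index 15 after 4 comparisons. The search repeatedly halves the search space by comparing with the middle element.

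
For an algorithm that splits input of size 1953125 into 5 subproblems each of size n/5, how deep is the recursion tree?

For divide and conquer with division factor 5:

Problem sizes at each level:
Level 0: 1953125
Level 1: 390625
Level 2: 78125
Level 3: 15625
Level 4: 3125
Level 5: 625
Level 6: 125
Level 7: 25
Level 8: 5
Level 9: 1

The root is level 0 and the size-1 base case is level 9 (the tree spans levels 0 through 9, i.e. 10 levels counting the root), so the depth is the number of divisions: log_5(1953125) = 9

The recursion tree depth is log_5(1953125) = 9. At each level, the problem size is divided by 5, so it takes 9 divisions to reduce to a base case of size 1. The algorithm makes 5 recursive calls at each level.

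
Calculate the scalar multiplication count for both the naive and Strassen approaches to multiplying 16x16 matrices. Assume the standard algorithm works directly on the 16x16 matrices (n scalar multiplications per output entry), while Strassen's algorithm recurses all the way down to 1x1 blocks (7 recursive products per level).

Matrix multiplication for 16x16 matrices:

Standard algorithm: 16^3 = 4096 multiplications
Strassen's algorithm: 7^(log2(16)) = 7^4 = 2401 multiplications
Savings: 4096 - 2401 = 1695 multiplications

Standard: 4096 multiplications (16^3). Strassen: 2401 multiplications (7^4). Strassen reduces 8 recursive multiplications to 7 at each level.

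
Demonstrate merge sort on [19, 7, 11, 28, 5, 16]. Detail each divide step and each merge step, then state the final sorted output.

Merge sort trace:

Split: [19, 7, 11, 28, 5, 16] -> [19, 7, 11] and [28, 5, 16]
  Split: [19, 7, 11] -> [19] and [7, 11]
    Split: [7, 11] -> [7] and [11]
    Merge: [7] + [11] -> [7, 11]
  Merge: [19] + [7, 11] -> [7, 11, 19]
  Split: [28, 5, 16] -> [28] and [5, 16]
    Split: [5, 16] -> [5] and [16]
    Merge: [5] + [16] -> [5, 16]
  Merge: [28] + [5, 16] -> [5, 16, 28]
Merge: [7, 11, 19] + [5, 16, 28] -> [5, 7, 11, 16, 19, 28]

Final sorted array: [5, 7, 11, 16, 19, 28]

The merge sort proceeds by recursively splitting the array and merging sorted halves.
After all merges, the sorted array is [5, 7, 11, 16, 19, 28].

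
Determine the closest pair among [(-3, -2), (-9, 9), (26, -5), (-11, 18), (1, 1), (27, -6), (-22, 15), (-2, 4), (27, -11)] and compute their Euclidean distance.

Computing all pairwise distances among 9 points:

d((-3, -2), (-9, 9)) = 12.53
d((-3, -2), (26, -5)) = 29.1548
d((-3, -2), (-11, 18)) = 21.5407
d((-3, -2), (1, 1)) = 5.0
d((-3, -2), (27, -6)) = 30.2655
d((-3, -2), (-22, 15)) = 25.4951
d((-3, -2), (-2, 4)) = 6.0828
d((-3, -2), (27, -11)) = 31.3209
d((-9, 9), (26, -5)) = 37.6962
d((-9, 9), (-11, 18)) = 9.2195
d((-9, 9), (1, 1)) = 12.8062
d((-9, 9), (27, -6)) = 39.0
d((-9, 9), (-22, 15)) = 14.3178
d((-9, 9), (-2, 4)) = 8.6023
d((-9, 9), (27, -11)) = 41.1825
d((26, -5), (-11, 18)) = 43.566
d((26, -5), (1, 1)) = 25.7099
d((26, -5), (27, -6)) = 1.4142 <-- minimum
d((26, -5), (-22, 15)) = 52.0
d((26, -5), (-2, 4)) = 29.4109
d((26, -5), (27, -11)) = 6.0828
d((-11, 18), (1, 1)) = 20.8087
d((-11, 18), (27, -6)) = 44.9444
d((-11, 18), (-22, 15)) = 11.4018
d((-11, 18), (-2, 4)) = 16.6433
d((-11, 18), (27, -11)) = 47.8017
d((1, 1), (27, -6)) = 26.9258
d((1, 1), (-22, 15)) = 26.9258
d((1, 1), (-2, 4)) = 4.2426
d((1, 1), (27, -11)) = 28.6356
d((27, -6), (-22, 15)) = 53.3104
d((27, -6), (-2, 4)) = 30.6757
d((27, -6), (27, -11)) = 5.0
d((-22, 15), (-2, 4)) = 22.8254
d((-22, 15), (27, -11)) = 55.4707
d((-2, 4), (27, -11)) = 32.6497

Closest pair: (26, -5) and (27, -6) with distance 1.4142

The closest pair is (26, -5) and (27, -6) with Euclidean distance 1.4142. For 9 points, brute-force pairwise comparison is shown above. For large n, the divide-and-conquer algorithm (sort by x, recurse on halves, check the dividing strip) achieves O(n log n).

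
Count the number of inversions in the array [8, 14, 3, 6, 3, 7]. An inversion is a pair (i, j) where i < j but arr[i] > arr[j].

Finding inversions in [8, 14, 3, 6, 3, 7]:

(0, 2): arr[0]=8 > arr[2]=3
(0, 3): arr[0]=8 > arr[3]=6
(0, 4): arr[0]=8 > arr[4]=3
(0, 5): arr[0]=8 > arr[5]=7
(1, 2): arr[1]=14 > arr[2]=3
(1, 3): arr[1]=14 > arr[3]=6
(1, 4): arr[1]=14 > arr[4]=3
(1, 5): arr[1]=14 > arr[5]=7
(3, 4): arr[3]=6 > arr[4]=3

Total inversions: 9

The array has 9 inversion(s): (0,2), (0,3), (0,4), (0,5), (1,2), (1,3), (1,4), (1,5), (3,4). Each pair (i,j) satisfies i < j and arr[i] > arr[j].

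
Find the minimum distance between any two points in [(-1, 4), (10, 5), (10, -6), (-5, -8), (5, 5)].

Computing all pairwise distances among 5 points:

d((-1, 4), (10, 5)) = 11.0454
d((-1, 4), (10, -6)) = 14.8661
d((-1, 4), (-5, -8)) = 12.6491
d((-1, 4), (5, 5)) = 6.0828
d((10, 5), (10, -6)) = 11.0
d((10, 5), (-5, -8)) = 19.8494
d((10, 5), (5, 5)) = 5.0 <-- minimum
d((10, -6), (-5, -8)) = 15.1327
d((10, -6), (5, 5)) = 12.083
d((-5, -8), (5, 5)) = 16.4012

Closest pair: (10, 5) and (5, 5) with distance 5.0

The closest pair is (10, 5) and (5, 5) with Euclidean distance 5.0. For 5 points, brute-force pairwise comparison is shown above. For large n, the divide-and-conquer algorithm (sort by x, recurse on halves, check the dividing strip) achieves O(n log n).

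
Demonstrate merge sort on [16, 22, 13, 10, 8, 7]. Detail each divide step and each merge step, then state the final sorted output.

Merge sort trace:

Split: [16, 22, 13, 10, 8, 7] -> [16, 22, 13] and [10, 8, 7]
  Split: [16, 22, 13] -> [16] and [22, 13]
    Split: [22, 13] -> [22] and [13]
    Merge: [22] + [13] -> [13, 22]
  Merge: [16] + [13, 22] -> [13, 16, 22]
  Split: [10, 8, 7] -> [10] and [8, 7]
    Split: [8, 7] -> [8] and [7]
    Merge: [8] + [7] -> [7, 8]
  Merge: [10] + [7, 8] -> [7, 8, 10]
Merge: [13, 16, 22] + [7, 8, 10] -> [7, 8, 10, 13, 16, 22]

Final sorted array: [7, 8, 10, 13, 16, 22]

The merge sort proceeds by recursively splitting the array and merging sorted halves.
After all merges, the sorted array is [7, 8, 10, 13, 16, 22].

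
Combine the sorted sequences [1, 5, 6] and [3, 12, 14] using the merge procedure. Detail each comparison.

Merging process:

Compare 1 vs 3: take 1 from left. Merged: [1]
Compare 5 vs 3: take 3 from right. Merged: [1, 3]
Compare 5 vs 12: take 5 from left. Merged: [1, 3, 5]
Compare 6 vs 12: take 6 from left. Merged: [1, 3, 5, 6]
Append remaining from right: [12, 14]. Merged: [1, 3, 5, 6, 12, 14]

Final merged array: [1, 3, 5, 6, 12, 14]
Total comparisons: 4

The merged array is [1, 3, 5, 6, 12, 14], requiring 4 comparisons. The merge step runs in O(n) time where n is the total number of elements.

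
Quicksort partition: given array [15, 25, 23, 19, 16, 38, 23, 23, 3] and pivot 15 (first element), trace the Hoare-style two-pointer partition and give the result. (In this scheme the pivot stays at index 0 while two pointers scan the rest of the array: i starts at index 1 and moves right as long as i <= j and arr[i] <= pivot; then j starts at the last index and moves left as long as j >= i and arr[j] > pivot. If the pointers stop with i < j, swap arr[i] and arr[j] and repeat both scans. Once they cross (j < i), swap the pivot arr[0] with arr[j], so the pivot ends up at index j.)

Hoare-style two-pointer partition with pivot = 15:

Initial array: [15, 25, 23, 19, 16, 38, 23, 23, 3]

Pointers start at i = 1, j = 8.
i stops at index 1 (arr[1]=25 > 15), j stops at index 8 (arr[8]=3 <= 15): swap arr[1] and arr[8], array becomes [15, 3, 23, 19, 16, 38, 23, 23, 25]
i ends at 2, j ends at 1: the pointers have crossed (j < i), so scanning stops.

Swap pivot arr[0] with arr[1] to place pivot at position 1: [3, 15, 23, 19, 16, 38, 23, 23, 25]
Pivot position: 1

After partitioning with pivot 15, the array becomes [3, 15, 23, 19, 16, 38, 23, 23, 25]. The pivot is placed at index 1. All elements to the left of the pivot are <= 15, and all elements to the right are > 15.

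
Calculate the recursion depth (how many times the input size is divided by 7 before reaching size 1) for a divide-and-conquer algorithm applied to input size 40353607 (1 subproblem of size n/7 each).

For divide and conquer with division factor 7:

Problem sizes at each level:
Level 0: 40353607
Level 1: 5764801
Level 2: 823543
Level 3: 117649
Level 4: 16807
Level 5: 2401
Level 6: 343
Level 7: 49
Level 8: 7
Level 9: 1

The root is level 0 and the size-1 base case is level 9 (the tree spans levels 0 through 9, i.e. 10 levels counting the root), so the depth is the number of divisions: log_7(40353607) = 9

The recursion tree depth is log_7(40353607) = 9. At each level, the problem size is divided by 7, so it takes 9 divisions to reduce to a base case of size 1. The algorithm makes 1 recursive call at each level.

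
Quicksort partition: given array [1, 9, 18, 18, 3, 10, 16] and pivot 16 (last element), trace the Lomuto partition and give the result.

Lomuto partition with pivot = 16:

Initial array: [1, 9, 18, 18, 3, 10, 16]

arr[0]=1 <= 16: swap with position 0, array becomes [1, 9, 18, 18, 3, 10, 16]
arr[1]=9 <= 16: swap with position 1, array becomes [1, 9, 18, 18, 3, 10, 16]
arr[2]=18 > 16: no swap
arr[3]=18 > 16: no swap
arr[4]=3 <= 16: swap with position 2, array becomes [1, 9, 3, 18, 18, 10, 16]
arr[5]=10 <= 16: swap with position 3, array becomes [1, 9, 3, 10, 18, 18, 16]

Place pivot at position 4: [1, 9, 3, 10, 16, 18, 18]
Pivot position: 4

After partitioning with pivot 16, the array becomes [1, 9, 3, 10, 16, 18, 18]. The pivot is placed at index 4. All elements to the left of the pivot are <= 16, and all elements to the right are > 16.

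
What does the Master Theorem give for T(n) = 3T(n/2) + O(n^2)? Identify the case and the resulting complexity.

Master Theorem for T(n) = 3T(n/2) + O(n^2):

a = 3, b = 2, c = 2
log_b(a) = log_2(3) = 1.5850

Case 3: c = 2 > log_2(3) = 1.5850
T(n) = O(n^2) = O(n^2)

For T(n) = 3T(n/2) + O(n^2): log_2(3) = 1.5850. This is Case 3 of the Master Theorem (c > log_b(a), work dominated by root), giving O(n^2).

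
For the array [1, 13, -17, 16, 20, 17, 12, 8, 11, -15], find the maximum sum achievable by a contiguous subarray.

Using Kadane's algorithm on [1, 13, -17, 16, 20, 17, 12, 8, 11, -15]:

Scanning through the array:
Position 1 (value 13): max_ending_here = 14, max_so_far = 14
Position 2 (value -17): max_ending_here = -3, max_so_far = 14
Position 3 (value 16): max_ending_here = 16, max_so_far = 16
Position 4 (value 20): max_ending_here = 36, max_so_far = 36
Position 5 (value 17): max_ending_here = 53, max_so_far = 53
Position 6 (value 12): max_ending_here = 65, max_so_far = 65
Position 7 (value 8): max_ending_here = 73, max_so_far = 73
Position 8 (value 11): max_ending_here = 84, max_so_far = 84
Position 9 (value -15): max_ending_here = 69, max_so_far = 84

Maximum subarray: [16, 20, 17, 12, 8, 11]
Maximum sum: 84

The maximum subarray is [16, 20, 17, 12, 8, 11] with sum 84. This subarray runs from index 3 to index 8.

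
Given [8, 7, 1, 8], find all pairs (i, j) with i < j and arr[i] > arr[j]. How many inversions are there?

Finding inversions in [8, 7, 1, 8]:

(0, 1): arr[0]=8 > arr[1]=7
(0, 2): arr[0]=8 > arr[2]=1
(1, 2): arr[1]=7 > arr[2]=1

Total inversions: 3

The array has 3 inversion(s): (0,1), (0,2), (1,2). Each pair (i,j) satisfies i < j and arr[i] > arr[j].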